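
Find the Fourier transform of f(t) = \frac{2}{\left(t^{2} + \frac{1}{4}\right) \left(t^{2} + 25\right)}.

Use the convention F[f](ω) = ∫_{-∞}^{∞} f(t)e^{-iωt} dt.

F(ω) = - \frac{8 \pi e^{- 5 \left|{\omega}\right|}}{495} + \frac{16 \pi e^{- \frac{\left|{\omega}\right|}{2}}}{99}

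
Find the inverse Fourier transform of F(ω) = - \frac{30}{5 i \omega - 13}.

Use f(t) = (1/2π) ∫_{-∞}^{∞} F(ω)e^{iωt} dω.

f(t) = 6 e^{\frac{13 t}{5}} u\left(- t\right)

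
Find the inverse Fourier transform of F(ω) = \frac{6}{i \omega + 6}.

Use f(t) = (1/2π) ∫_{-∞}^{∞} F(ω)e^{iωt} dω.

f(t) = 6 e^{- 6 t} u\left(t\right)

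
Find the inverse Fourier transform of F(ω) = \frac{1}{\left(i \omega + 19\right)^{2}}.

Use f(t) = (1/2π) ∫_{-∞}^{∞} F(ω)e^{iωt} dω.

f(t) = t e^{- 19 t} u\left(t\right)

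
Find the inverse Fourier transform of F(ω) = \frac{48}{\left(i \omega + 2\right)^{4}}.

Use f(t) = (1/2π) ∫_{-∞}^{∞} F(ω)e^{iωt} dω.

f(t) = 8 t^{3} e^{- 2 t} u\left(t\right)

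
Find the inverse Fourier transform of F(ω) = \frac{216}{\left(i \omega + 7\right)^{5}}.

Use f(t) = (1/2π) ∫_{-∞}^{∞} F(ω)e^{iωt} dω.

f(t) = 9 t^{4} e^{- 7 t} u\left(t\right)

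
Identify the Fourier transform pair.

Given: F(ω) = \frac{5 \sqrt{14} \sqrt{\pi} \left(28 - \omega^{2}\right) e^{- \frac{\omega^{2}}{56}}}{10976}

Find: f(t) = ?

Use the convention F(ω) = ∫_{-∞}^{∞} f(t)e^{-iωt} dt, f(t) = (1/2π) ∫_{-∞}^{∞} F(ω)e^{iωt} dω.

f(t) = 5 t^{2} e^{- 14 t^{2}}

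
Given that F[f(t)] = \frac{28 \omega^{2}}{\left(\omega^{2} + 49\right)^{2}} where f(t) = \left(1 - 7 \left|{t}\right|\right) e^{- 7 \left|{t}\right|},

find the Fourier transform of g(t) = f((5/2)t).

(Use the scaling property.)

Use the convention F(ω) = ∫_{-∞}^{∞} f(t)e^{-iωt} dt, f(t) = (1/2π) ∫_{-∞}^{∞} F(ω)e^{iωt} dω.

F[g](ω) = \frac{1120 \omega^{2}}{\left(4 \omega^{2} + 1225\right)^{2}}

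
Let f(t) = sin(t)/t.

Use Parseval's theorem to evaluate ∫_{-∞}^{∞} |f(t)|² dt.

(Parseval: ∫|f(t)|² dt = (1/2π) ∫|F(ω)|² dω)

∫|f(t)|² dt = \pi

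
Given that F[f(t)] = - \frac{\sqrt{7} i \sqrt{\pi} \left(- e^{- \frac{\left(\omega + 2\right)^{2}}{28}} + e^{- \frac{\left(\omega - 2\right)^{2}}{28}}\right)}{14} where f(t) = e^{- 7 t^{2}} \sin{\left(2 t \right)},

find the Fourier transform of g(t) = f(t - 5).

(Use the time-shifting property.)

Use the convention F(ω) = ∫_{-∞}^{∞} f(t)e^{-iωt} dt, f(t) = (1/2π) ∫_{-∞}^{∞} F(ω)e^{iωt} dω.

F[g](ω) = \frac{\sqrt{7} i \sqrt{\pi} \left(1 - e^{\frac{2 \omega}{7}}\right) e^{- \frac{\omega^{2}}{28} - \frac{\omega}{7} - 5 i \omega - \frac{1}{7}}}{14}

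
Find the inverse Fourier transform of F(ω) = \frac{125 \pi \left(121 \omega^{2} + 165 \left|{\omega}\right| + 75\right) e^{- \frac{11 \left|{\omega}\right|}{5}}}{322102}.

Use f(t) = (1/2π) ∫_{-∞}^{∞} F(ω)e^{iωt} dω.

f(t) = \frac{4}{\left(t^{2} + \frac{121}{25}\right)^{3}}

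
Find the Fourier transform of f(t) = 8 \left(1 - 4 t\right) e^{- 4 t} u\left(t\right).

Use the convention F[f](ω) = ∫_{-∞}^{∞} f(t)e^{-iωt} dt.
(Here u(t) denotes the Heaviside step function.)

F(ω) = \frac{8 i \omega}{- \omega^{2} + 8 i \omega + 16}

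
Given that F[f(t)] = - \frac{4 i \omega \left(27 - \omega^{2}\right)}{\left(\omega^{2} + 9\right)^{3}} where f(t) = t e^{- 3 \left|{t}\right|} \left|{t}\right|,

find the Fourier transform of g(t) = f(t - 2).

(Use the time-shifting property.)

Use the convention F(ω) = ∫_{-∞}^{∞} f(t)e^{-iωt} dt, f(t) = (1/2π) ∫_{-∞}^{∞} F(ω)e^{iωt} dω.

F[g](ω) = \frac{4 i \omega \left(\omega^{2} - 27\right) e^{- 2 i \omega}}{\left(\omega^{2} + 9\right)^{3}}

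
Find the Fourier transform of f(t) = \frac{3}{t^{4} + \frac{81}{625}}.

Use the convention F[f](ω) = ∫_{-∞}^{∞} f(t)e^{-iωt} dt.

F(ω) = \frac{125 \pi e^{- \frac{3 \sqrt{2} \left|{\omega}\right|}{10}} \sin{\left(\frac{3 \sqrt{2} \left|{\omega}\right|}{10} + \frac{\pi}{4} \right)}}{9}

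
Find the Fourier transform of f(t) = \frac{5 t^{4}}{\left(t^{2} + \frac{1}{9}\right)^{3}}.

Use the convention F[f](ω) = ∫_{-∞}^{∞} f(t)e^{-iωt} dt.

F(ω) = \frac{5 \pi \left(\omega^{2} - 15 \left|{\omega}\right| + 27\right) e^{- \frac{\left|{\omega}\right|}{3}}}{24}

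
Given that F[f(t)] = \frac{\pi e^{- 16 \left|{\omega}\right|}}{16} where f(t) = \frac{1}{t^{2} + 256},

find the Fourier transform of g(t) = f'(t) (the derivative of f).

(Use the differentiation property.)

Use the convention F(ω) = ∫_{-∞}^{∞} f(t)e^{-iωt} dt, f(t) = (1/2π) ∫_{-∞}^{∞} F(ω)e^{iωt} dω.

F[g](ω) = \frac{i \pi \omega e^{- 16 \left|{\omega}\right|}}{16}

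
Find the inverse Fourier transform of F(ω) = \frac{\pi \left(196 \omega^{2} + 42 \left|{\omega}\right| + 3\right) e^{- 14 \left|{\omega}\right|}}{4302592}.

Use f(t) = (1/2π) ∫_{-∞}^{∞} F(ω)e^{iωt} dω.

f(t) = \frac{1}{\left(t^{2} + 196\right)^{3}}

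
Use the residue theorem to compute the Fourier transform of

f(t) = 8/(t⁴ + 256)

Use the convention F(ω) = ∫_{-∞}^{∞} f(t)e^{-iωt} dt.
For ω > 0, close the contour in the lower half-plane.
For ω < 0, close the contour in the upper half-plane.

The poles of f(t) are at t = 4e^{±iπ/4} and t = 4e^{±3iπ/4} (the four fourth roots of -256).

Let g(z) = f(z)e^{-iωz}; for large |z| the factor e^{-iωz} decays in the lower half-plane when ω > 0 and in the upper half-plane when ω < 0.

Case ω > 0 (lower half-plane, clockwise contour ⇒ F(ω) = -2πi·ΣRes):
  Res_{z = - 2 \sqrt{2} - 2 \sqrt{2} i} g(z) = \frac{\sqrt{2} i \left(1 - i\right) e^{2 \sqrt{2} \omega \left(-1 + i\right)}}{64}
  Res_{z = 2 \sqrt{2} - 2 \sqrt{2} i} g(z) = \frac{\sqrt{2} i \left(1 + i\right) e^{- 2 \sqrt{2} \omega \left(1 + i\right)}}{64}
  F(ω) = -2πi·ΣRes = \frac{\sqrt{2} \pi \left(1 - i\right) \left(e^{4 \sqrt{2} i \omega} + i\right) e^{- 2 \sqrt{2} \omega \left(1 + i\right)}}{32} = \frac{\pi e^{- 2 \sqrt{2} \omega} \sin{\left(2 \sqrt{2} \omega + \frac{\pi}{4} \right)}}{8}

Case ω < 0 (upper half-plane, counterclockwise contour ⇒ F(ω) = +2πi·ΣRes):
  Res_{z = 2 \sqrt{2} + 2 \sqrt{2} i} g(z) = \frac{\sqrt{2} i \left(-1 + i\right) e^{2 \sqrt{2} \omega \left(1 - i\right)}}{64}
  Res_{z = - 2 \sqrt{2} + 2 \sqrt{2} i} g(z) = \frac{\sqrt{2} \left(1 - i\right) e^{2 \sqrt{2} \omega \left(1 + i\right)}}{64}
  F(ω) = 2πi·ΣRes = - \frac{\sqrt{2} i \pi \left(i \left(1 - i\right) e^{2 \sqrt{2} \omega \left(1 - i\right)} - \left(1 - i\right) e^{2 \sqrt{2} \omega \left(1 + i\right)}\right)}{32} = \frac{\pi e^{2 \sqrt{2} \omega} \cos{\left(2 \sqrt{2} \omega + \frac{\pi}{4} \right)}}{8}

Both cases combine into a single formula in |ω|:

F(ω) = \frac{\pi e^{- 2 \sqrt{2} \left|{\omega}\right|} \sin{\left(2 \sqrt{2} \left|{\omega}\right| + \frac{\pi}{4} \right)}}{8}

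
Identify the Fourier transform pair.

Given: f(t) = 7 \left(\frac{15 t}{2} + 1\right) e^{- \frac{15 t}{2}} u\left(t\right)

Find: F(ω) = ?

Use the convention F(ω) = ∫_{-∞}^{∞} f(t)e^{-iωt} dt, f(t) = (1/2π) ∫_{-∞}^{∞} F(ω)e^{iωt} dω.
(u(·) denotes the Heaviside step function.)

F(ω) = \frac{28 \left(- i \omega - 15\right)}{4 \omega^{2} - 60 i \omega - 225}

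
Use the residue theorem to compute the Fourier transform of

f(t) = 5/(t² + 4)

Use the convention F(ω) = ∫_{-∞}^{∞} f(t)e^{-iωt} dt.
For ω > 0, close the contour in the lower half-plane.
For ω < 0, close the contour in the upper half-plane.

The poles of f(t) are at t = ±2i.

Let g(z) = f(z)e^{-iωz}; for large |z| the factor e^{-iωz} decays in the lower half-plane when ω > 0 and in the upper half-plane when ω < 0.

Case ω > 0 (lower half-plane, clockwise contour ⇒ F(ω) = -2πi·ΣRes):
  Res_{z = - 2 i} g(z) = \frac{5 i e^{- 2 \omega}}{4}
  F(ω) = -2πi·ΣRes = \frac{5 \pi e^{- 2 \omega}}{2}

Case ω < 0 (upper half-plane, counterclockwise contour ⇒ F(ω) = +2πi·ΣRes):
  Res_{z = 2 i} g(z) = - \frac{5 i e^{2 \omega}}{4}
  F(ω) = 2πi·ΣRes = \frac{5 \pi e^{2 \omega}}{2}

Both cases combine into a single formula in |ω|:

F(ω) = \frac{5 \pi e^{- 2 \left|{\omega}\right|}}{2}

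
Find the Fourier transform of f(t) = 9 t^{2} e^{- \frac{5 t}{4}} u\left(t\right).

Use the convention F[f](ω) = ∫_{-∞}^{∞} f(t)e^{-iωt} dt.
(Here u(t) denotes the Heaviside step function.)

F(ω) = \frac{1152}{\left(4 i \omega + 5\right)^{3}}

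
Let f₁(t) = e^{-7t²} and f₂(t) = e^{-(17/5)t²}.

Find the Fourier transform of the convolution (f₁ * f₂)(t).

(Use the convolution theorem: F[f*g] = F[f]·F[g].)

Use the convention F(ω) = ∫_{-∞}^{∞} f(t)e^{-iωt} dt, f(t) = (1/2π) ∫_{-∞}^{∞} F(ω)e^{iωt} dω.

F[f₁*f₂](ω) = \frac{\sqrt{595} \pi e^{- \frac{13 \omega^{2}}{119}}}{119}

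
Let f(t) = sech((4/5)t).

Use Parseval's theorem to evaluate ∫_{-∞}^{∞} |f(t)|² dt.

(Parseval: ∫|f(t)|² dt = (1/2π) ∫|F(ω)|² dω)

∫|f(t)|² dt = \frac{5}{2}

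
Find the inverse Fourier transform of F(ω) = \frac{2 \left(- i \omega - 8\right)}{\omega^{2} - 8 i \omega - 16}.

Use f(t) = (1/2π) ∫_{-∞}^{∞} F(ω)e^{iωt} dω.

f(t) = 2 \left(4 t + 1\right) e^{- 4 t} u\left(t\right)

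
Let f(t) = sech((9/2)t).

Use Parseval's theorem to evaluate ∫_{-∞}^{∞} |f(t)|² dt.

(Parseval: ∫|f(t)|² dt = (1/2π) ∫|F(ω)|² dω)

∫|f(t)|² dt = \frac{4}{9}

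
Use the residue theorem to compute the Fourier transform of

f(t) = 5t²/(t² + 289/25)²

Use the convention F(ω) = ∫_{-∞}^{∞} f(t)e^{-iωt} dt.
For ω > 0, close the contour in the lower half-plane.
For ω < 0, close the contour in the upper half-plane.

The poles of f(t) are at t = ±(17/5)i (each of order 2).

Let g(z) = f(z)e^{-iωz}; for large |z| the factor e^{-iωz} decays in the lower half-plane when ω > 0 and in the upper half-plane when ω < 0.

Case ω > 0 (lower half-plane, clockwise contour ⇒ F(ω) = -2πi·ΣRes):
  Res_{z = - \frac{17 i}{5}} g(z) = \frac{5 i \left(5 - 17 \omega\right) e^{- \frac{17 \omega}{5}}}{68} (pole of order 2)
  F(ω) = -2πi·ΣRes = \frac{5 \pi \left(5 - 17 \omega\right) e^{- \frac{17 \omega}{5}}}{34}

Case ω < 0 (upper half-plane, counterclockwise contour ⇒ F(ω) = +2πi·ΣRes):
  Res_{z = \frac{17 i}{5}} g(z) = \frac{5 i \left(- 17 \omega - 5\right) e^{\frac{17 \omega}{5}}}{68} (pole of order 2)
  F(ω) = 2πi·ΣRes = \frac{5 \pi \left(17 \omega + 5\right) e^{\frac{17 \omega}{5}}}{34}

Both cases combine into a single formula in |ω|:

F(ω) = \frac{5 \pi \left(5 - 17 \left|{\omega}\right|\right) e^{- \frac{17 \left|{\omega}\right|}{5}}}{34}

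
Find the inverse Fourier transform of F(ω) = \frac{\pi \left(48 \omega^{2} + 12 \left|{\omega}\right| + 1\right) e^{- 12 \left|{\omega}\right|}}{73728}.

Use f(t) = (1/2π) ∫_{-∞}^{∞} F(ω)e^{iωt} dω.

f(t) = \frac{9}{\left(t^{2} + 144\right)^{3}}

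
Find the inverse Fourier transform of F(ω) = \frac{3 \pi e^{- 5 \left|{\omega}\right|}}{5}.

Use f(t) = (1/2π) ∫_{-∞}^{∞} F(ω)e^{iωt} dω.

f(t) = \frac{3}{t^{2} + 25}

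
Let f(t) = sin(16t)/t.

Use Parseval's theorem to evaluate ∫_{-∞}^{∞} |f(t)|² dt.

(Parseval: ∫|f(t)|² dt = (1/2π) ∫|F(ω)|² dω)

∫|f(t)|² dt = 16 \pi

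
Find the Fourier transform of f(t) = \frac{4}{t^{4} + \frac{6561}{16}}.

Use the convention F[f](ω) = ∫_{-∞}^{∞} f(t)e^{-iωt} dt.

F(ω) = \frac{32 \pi e^{- \frac{9 \sqrt{2} \left|{\omega}\right|}{4}} \sin{\left(\frac{9 \sqrt{2} \left|{\omega}\right|}{4} + \frac{\pi}{4} \right)}}{729}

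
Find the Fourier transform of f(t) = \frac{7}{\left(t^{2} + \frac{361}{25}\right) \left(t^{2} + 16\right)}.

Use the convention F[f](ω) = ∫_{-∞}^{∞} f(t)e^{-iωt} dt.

F(ω) = - \frac{175 \pi e^{- 4 \left|{\omega}\right|}}{156} + \frac{875 \pi e^{- \frac{19 \left|{\omega}\right|}{5}}}{741}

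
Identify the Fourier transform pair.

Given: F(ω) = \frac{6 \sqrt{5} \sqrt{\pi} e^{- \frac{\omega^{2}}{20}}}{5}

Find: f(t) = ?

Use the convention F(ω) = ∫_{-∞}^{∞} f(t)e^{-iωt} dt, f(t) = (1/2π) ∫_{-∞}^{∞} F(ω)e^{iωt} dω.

f(t) = 6 e^{- 5 t^{2}}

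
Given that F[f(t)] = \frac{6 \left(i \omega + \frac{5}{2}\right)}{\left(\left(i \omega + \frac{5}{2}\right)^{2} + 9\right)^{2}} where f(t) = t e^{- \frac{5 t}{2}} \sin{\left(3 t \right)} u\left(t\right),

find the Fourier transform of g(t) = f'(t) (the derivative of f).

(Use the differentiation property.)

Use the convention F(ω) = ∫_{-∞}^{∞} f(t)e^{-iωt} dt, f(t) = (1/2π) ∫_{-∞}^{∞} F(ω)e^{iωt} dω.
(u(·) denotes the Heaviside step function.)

F[g](ω) = \frac{48 i \omega \left(2 i \omega + 5\right)}{\left(\left(2 i \omega + 5\right)^{2} + 36\right)^{2}}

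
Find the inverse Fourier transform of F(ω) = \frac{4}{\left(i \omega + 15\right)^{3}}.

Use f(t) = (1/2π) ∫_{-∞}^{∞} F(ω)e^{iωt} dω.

f(t) = 2 t^{2} e^{- 15 t} u\left(t\right)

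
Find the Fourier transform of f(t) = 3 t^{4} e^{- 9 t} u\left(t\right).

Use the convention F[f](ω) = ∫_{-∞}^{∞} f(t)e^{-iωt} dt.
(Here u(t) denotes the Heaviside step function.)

F(ω) = \frac{72}{\left(i \omega + 9\right)^{5}}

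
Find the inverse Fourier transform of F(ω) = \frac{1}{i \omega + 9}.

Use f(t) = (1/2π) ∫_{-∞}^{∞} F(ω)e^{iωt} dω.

f(t) = e^{- 9 t} u\left(t\right)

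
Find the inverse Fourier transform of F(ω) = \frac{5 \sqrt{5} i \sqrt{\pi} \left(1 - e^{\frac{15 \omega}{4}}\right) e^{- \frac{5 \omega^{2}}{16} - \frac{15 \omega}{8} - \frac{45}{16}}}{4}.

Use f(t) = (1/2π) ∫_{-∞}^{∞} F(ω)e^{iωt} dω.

f(t) = 5 e^{- \frac{4 t^{2}}{5}} \sin{\left(3 t \right)}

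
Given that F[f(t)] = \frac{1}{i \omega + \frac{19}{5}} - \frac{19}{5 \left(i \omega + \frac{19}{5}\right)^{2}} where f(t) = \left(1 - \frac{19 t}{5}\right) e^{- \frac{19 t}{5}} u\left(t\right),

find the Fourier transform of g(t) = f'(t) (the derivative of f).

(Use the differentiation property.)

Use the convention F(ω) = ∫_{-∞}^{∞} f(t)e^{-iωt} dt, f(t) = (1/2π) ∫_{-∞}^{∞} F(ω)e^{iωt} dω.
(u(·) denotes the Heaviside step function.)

F[g](ω) = \frac{25 \omega^{2}}{25 \omega^{2} - 190 i \omega - 361}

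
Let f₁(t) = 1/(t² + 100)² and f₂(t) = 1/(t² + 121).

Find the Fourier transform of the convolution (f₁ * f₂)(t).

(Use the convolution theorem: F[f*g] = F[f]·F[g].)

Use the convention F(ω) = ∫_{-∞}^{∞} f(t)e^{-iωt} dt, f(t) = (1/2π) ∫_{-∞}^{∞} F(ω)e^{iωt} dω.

F[f₁*f₂](ω) = \frac{\pi^{2} \left(10 \left|{\omega}\right| + 1\right) e^{- 21 \left|{\omega}\right|}}{22000}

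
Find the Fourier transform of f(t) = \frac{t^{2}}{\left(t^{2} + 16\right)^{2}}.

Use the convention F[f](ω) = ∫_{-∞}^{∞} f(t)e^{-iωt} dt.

F(ω) = \frac{\pi \left(1 - 4 \left|{\omega}\right|\right) e^{- 4 \left|{\omega}\right|}}{8}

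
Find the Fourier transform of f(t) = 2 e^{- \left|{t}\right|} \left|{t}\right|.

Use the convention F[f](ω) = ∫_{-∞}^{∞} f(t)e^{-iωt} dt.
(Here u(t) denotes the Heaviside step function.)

F(ω) = \frac{4 \left(1 - \omega^{2}\right)}{\left(\omega^{2} + 1\right)^{2}}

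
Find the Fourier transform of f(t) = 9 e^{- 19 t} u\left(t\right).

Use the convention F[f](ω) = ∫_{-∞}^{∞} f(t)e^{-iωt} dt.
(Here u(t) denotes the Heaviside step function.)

F(ω) = \frac{9}{i \omega + 19}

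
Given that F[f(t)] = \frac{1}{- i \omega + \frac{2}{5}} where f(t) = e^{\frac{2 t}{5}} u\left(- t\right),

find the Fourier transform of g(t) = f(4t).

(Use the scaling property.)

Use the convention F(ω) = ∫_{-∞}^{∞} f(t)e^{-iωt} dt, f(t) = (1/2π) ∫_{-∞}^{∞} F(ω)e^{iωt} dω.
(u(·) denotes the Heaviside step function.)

F[g](ω) = - \frac{5}{5 i \omega - 8}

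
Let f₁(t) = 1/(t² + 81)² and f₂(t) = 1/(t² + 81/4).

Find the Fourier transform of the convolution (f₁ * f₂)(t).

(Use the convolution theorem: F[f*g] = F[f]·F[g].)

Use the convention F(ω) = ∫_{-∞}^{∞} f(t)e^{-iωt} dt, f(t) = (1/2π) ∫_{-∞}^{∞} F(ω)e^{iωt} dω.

F[f₁*f₂](ω) = \frac{\pi^{2} \left(9 \left|{\omega}\right| + 1\right) e^{- \frac{27 \left|{\omega}\right|}{2}}}{6561}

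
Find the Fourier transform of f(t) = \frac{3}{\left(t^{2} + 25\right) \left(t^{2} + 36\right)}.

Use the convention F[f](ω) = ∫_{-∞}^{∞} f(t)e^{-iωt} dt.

F(ω) = \frac{\pi \left(6 e^{\left|{\omega}\right|} - 5\right) e^{- 6 \left|{\omega}\right|}}{110}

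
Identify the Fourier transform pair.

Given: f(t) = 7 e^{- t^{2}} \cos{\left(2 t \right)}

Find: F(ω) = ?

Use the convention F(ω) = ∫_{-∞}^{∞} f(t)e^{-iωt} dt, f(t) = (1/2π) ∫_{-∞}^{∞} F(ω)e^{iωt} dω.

F(ω) = \frac{7 \sqrt{\pi} \left(e^{2 \omega} + 1\right) e^{- \frac{\omega^{2}}{4} - \omega - 1}}{2}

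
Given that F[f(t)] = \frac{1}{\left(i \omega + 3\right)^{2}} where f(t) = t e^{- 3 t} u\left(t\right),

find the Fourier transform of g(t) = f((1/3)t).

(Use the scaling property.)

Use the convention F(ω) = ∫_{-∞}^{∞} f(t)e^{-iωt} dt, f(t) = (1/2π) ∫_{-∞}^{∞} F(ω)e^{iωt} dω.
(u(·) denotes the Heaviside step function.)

F[g](ω) = \frac{1}{3 \left(i \omega + 1\right)^{2}}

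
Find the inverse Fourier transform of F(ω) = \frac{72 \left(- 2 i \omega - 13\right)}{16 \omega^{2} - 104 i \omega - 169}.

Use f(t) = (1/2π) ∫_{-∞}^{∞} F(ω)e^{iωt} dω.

f(t) = 9 \left(\frac{13 t}{4} + 1\right) e^{- \frac{13 t}{4}} u\left(t\right)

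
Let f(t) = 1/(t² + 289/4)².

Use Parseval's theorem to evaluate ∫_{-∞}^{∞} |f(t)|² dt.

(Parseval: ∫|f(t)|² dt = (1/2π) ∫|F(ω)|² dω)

∫|f(t)|² dt = \frac{40 \pi}{410338673}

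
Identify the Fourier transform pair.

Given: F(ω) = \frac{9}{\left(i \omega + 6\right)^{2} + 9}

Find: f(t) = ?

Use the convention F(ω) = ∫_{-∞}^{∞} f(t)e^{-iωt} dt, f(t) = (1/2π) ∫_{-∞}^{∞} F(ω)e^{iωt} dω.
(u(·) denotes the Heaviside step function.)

f(t) = 3 e^{- 6 t} \sin{\left(3 t \right)} u\left(t\right)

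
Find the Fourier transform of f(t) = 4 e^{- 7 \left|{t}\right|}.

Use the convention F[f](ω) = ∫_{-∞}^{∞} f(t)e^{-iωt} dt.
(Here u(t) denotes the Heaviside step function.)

F(ω) = \frac{56}{\omega^{2} + 49}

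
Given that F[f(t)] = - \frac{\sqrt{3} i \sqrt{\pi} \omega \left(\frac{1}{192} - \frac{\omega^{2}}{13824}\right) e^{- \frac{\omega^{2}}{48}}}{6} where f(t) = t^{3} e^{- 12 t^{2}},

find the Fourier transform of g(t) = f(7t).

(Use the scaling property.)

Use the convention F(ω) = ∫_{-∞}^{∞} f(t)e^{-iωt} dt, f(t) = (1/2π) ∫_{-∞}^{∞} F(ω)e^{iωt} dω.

F[g](ω) = \frac{\sqrt{3} i \sqrt{\pi} \omega \left(\omega^{2} - 3528\right) e^{- \frac{\omega^{2}}{2352}}}{199148544}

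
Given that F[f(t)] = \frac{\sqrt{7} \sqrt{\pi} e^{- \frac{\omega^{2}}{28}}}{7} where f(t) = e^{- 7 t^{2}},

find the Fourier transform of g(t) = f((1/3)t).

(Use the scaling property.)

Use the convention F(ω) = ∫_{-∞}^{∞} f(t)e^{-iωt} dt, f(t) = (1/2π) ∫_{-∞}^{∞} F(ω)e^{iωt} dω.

F[g](ω) = \frac{3 \sqrt{7} \sqrt{\pi} e^{- \frac{9 \omega^{2}}{28}}}{7}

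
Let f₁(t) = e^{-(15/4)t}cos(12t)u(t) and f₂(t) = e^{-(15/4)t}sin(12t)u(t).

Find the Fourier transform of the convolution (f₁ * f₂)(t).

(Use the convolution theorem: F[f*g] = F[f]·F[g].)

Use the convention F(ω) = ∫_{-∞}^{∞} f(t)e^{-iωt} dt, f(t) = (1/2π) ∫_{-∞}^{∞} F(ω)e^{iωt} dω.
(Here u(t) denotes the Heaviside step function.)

F[f₁*f₂](ω) = \frac{768 \left(4 i \omega + 15\right)}{\left(\left(4 i \omega + 15\right)^{2} + 2304\right)^{2}}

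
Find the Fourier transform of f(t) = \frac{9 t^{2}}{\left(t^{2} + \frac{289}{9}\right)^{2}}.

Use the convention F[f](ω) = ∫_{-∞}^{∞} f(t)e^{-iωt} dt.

F(ω) = \frac{9 \pi \left(3 - 17 \left|{\omega}\right|\right) e^{- \frac{17 \left|{\omega}\right|}{3}}}{34}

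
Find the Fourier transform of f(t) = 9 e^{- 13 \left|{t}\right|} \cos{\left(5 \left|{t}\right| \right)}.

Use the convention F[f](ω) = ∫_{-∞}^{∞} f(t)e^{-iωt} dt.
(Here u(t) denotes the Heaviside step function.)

F(ω) = \frac{234 \left(\omega^{2} + 194\right)}{\omega^{4} + 288 \omega^{2} + 37636}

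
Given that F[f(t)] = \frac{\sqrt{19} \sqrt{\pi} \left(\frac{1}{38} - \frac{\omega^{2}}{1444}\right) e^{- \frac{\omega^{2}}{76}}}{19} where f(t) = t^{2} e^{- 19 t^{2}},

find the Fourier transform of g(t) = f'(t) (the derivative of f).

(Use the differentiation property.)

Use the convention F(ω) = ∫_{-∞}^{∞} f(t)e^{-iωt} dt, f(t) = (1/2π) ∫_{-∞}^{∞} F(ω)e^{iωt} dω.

F[g](ω) = \frac{\sqrt{19} i \sqrt{\pi} \omega \left(38 - \omega^{2}\right) e^{- \frac{\omega^{2}}{76}}}{27436}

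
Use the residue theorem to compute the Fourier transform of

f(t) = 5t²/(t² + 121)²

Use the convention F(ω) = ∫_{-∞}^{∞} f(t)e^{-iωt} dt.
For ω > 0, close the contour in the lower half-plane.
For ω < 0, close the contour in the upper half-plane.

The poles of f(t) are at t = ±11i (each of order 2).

Let g(z) = f(z)e^{-iωz}; for large |z| the factor e^{-iωz} decays in the lower half-plane when ω > 0 and in the upper half-plane when ω < 0.

Case ω > 0 (lower half-plane, clockwise contour ⇒ F(ω) = -2πi·ΣRes):
  Res_{z = - 11 i} g(z) = \frac{5 i \left(1 - 11 \omega\right) e^{- 11 \omega}}{44} (pole of order 2)
  F(ω) = -2πi·ΣRes = \frac{5 \pi \left(1 - 11 \omega\right) e^{- 11 \omega}}{22}

Case ω < 0 (upper half-plane, counterclockwise contour ⇒ F(ω) = +2πi·ΣRes):
  Res_{z = 11 i} g(z) = \frac{5 i \left(- 11 \omega - 1\right) e^{11 \omega}}{44} (pole of order 2)
  F(ω) = 2πi·ΣRes = \frac{5 \pi \left(11 \omega + 1\right) e^{11 \omega}}{22}

Both cases combine into a single formula in |ω|:

F(ω) = \frac{5 \pi \left(1 - 11 \left|{\omega}\right|\right) e^{- 11 \left|{\omega}\right|}}{22}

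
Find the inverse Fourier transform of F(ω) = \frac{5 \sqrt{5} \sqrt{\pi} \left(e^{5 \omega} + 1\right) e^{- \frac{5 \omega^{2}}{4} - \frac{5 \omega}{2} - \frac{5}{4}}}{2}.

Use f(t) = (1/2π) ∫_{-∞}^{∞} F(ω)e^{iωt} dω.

f(t) = 5 e^{- \frac{t^{2}}{5}} \cos{\left(t \right)}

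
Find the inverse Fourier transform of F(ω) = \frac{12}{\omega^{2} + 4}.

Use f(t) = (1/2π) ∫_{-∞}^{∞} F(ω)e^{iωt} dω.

f(t) = 3 e^{- 2 \left|{t}\right|}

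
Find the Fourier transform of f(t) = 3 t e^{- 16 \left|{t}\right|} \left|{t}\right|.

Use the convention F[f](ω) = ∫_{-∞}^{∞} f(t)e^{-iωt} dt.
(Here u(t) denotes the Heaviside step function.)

F(ω) = \frac{12 i \omega \left(\omega^{2} - 768\right)}{\left(\omega^{2} + 256\right)^{3}}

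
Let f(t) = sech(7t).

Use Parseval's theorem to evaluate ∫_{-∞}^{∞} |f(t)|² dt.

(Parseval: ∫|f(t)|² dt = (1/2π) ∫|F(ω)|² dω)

∫|f(t)|² dt = \frac{2}{7}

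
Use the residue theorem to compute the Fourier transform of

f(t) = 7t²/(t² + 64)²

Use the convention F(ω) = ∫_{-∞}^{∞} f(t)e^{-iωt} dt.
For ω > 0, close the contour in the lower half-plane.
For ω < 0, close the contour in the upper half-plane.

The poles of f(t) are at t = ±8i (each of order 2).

Let g(z) = f(z)e^{-iωz}; for large |z| the factor e^{-iωz} decays in the lower half-plane when ω > 0 and in the upper half-plane when ω < 0.

Case ω > 0 (lower half-plane, clockwise contour ⇒ F(ω) = -2πi·ΣRes):
  Res_{z = - 8 i} g(z) = \frac{7 i \left(1 - 8 \omega\right) e^{- 8 \omega}}{32} (pole of order 2)
  F(ω) = -2πi·ΣRes = \frac{7 \pi \left(1 - 8 \omega\right) e^{- 8 \omega}}{16}

Case ω < 0 (upper half-plane, counterclockwise contour ⇒ F(ω) = +2πi·ΣRes):
  Res_{z = 8 i} g(z) = \frac{7 i \left(- 8 \omega - 1\right) e^{8 \omega}}{32} (pole of order 2)
  F(ω) = 2πi·ΣRes = \frac{7 \pi \left(8 \omega + 1\right) e^{8 \omega}}{16}

Both cases combine into a single formula in |ω|:

F(ω) = \frac{7 \pi \left(1 - 8 \left|{\omega}\right|\right) e^{- 8 \left|{\omega}\right|}}{16}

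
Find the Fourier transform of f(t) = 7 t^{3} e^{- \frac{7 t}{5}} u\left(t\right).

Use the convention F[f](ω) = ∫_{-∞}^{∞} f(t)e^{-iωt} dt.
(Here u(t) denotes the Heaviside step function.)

F(ω) = \frac{26250}{\left(5 i \omega + 7\right)^{4}}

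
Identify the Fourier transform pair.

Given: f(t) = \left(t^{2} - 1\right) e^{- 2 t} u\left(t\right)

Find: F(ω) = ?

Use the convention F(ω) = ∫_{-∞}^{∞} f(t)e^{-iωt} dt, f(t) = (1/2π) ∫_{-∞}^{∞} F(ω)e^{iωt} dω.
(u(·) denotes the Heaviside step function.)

F(ω) = \frac{2 i \omega - \left(i \omega + 2\right)^{3} + 4}{\left(i \omega + 2\right)^{4}}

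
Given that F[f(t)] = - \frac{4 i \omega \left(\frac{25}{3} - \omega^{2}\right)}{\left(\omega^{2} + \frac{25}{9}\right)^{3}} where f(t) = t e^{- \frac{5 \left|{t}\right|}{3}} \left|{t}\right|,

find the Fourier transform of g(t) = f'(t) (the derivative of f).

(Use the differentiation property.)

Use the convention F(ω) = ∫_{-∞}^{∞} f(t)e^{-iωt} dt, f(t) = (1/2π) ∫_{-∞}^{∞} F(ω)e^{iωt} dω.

F[g](ω) = \frac{\omega^{2} \left(24300 - 2916 \omega^{2}\right)}{\left(9 \omega^{2} + 25\right)^{3}}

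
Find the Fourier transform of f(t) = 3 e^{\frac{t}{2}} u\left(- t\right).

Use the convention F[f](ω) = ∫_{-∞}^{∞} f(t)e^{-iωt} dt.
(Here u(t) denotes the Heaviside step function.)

F(ω) = \frac{6 i}{2 \omega + i}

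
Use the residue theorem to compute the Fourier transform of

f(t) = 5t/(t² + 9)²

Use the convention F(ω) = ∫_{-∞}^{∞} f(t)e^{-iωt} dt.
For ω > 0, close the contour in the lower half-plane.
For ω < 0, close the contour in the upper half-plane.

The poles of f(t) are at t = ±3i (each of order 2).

Let g(z) = f(z)e^{-iωz}; for large |z| the factor e^{-iωz} decays in the lower half-plane when ω > 0 and in the upper half-plane when ω < 0.

Case ω > 0 (lower half-plane, clockwise contour ⇒ F(ω) = -2πi·ΣRes):
  Res_{z = - 3 i} g(z) = \frac{5 \omega e^{- 3 \omega}}{12} (pole of order 2)
  F(ω) = -2πi·ΣRes = - \frac{5 i \pi \omega e^{- 3 \omega}}{6}

Case ω < 0 (upper half-plane, counterclockwise contour ⇒ F(ω) = +2πi·ΣRes):
  Res_{z = 3 i} g(z) = - \frac{5 \omega e^{3 \omega}}{12} (pole of order 2)
  F(ω) = 2πi·ΣRes = - \frac{5 i \pi \omega e^{3 \omega}}{6}

Both cases combine into a single formula in |ω|:

F(ω) = - \frac{5 i \pi \omega e^{- 3 \left|{\omega}\right|}}{6}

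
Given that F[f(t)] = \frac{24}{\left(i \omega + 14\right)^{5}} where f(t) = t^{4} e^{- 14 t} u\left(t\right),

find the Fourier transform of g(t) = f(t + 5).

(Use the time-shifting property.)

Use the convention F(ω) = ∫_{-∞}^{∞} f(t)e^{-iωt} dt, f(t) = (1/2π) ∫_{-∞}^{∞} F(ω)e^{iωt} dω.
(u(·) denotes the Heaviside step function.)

F[g](ω) = \frac{24 e^{5 i \omega}}{\left(i \omega + 14\right)^{5}}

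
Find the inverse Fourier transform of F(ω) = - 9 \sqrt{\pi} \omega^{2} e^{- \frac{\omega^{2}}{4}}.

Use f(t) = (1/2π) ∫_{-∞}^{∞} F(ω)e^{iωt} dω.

f(t) = 9 \left(4 t^{2} - 2\right) e^{- t^{2}}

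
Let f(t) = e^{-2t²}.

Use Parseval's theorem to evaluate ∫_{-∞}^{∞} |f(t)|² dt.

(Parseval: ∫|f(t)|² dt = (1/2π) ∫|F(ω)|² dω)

∫|f(t)|² dt = \frac{\sqrt{\pi}}{2}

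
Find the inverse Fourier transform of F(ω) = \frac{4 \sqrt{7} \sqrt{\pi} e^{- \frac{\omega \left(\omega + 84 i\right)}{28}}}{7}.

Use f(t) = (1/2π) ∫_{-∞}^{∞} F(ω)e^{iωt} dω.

f(t) = 4 e^{- 7 \left(t - 3\right)^{2}}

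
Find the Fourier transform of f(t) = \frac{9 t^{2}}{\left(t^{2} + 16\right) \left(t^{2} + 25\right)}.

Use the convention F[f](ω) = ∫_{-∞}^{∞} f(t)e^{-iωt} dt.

F(ω) = \pi \left(5 - 4 e^{\left|{\omega}\right|}\right) e^{- 5 \left|{\omega}\right|}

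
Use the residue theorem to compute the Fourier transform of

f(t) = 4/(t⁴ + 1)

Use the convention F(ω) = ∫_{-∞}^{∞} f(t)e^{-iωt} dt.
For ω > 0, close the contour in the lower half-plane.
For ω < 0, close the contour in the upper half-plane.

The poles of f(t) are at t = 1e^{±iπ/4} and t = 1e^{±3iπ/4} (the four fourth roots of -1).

Let g(z) = f(z)e^{-iωz}; for large |z| the factor e^{-iωz} decays in the lower half-plane when ω > 0 and in the upper half-plane when ω < 0.

Case ω > 0 (lower half-plane, clockwise contour ⇒ F(ω) = -2πi·ΣRes):
  Res_{z = - \frac{\sqrt{2}}{2} - \frac{\sqrt{2} i}{2}} g(z) = \frac{\sqrt{2} i \left(1 - i\right) e^{\frac{\sqrt{2} \omega \left(-1 + i\right)}{2}}}{2}
  Res_{z = \frac{\sqrt{2}}{2} - \frac{\sqrt{2} i}{2}} g(z) = \frac{\sqrt{2} i \left(1 + i\right) e^{- \frac{\sqrt{2} \omega \left(1 + i\right)}{2}}}{2}
  F(ω) = -2πi·ΣRes = \sqrt{2} \pi \left(\left(1 - i\right) e^{\sqrt{2} i \omega} + 1 + i\right) e^{- \frac{\sqrt{2} \omega \left(1 + i\right)}{2}} = 4 \pi e^{- \frac{\sqrt{2} \omega}{2}} \sin{\left(\frac{\sqrt{2} \omega}{2} + \frac{\pi}{4} \right)}

Case ω < 0 (upper half-plane, counterclockwise contour ⇒ F(ω) = +2πi·ΣRes):
  Res_{z = \frac{\sqrt{2}}{2} + \frac{\sqrt{2} i}{2}} g(z) = \frac{\sqrt{2} i \left(-1 + i\right) e^{\frac{\sqrt{2} \omega \left(1 - i\right)}{2}}}{2}
  Res_{z = - \frac{\sqrt{2}}{2} + \frac{\sqrt{2} i}{2}} g(z) = \frac{\sqrt{2} \left(1 - i\right) e^{\frac{\sqrt{2} \omega \left(1 + i\right)}{2}}}{2}
  F(ω) = 2πi·ΣRes = - \sqrt{2} i \pi \left(i \left(1 - i\right) e^{\frac{\sqrt{2} \omega \left(1 - i\right)}{2}} - \left(1 - i\right) e^{\frac{\sqrt{2} \omega \left(1 + i\right)}{2}}\right) = 4 \pi e^{\frac{\sqrt{2} \omega}{2}} \cos{\left(\frac{\sqrt{2} \omega}{2} + \frac{\pi}{4} \right)}

Both cases combine into a single formula in |ω|:

F(ω) = 4 \pi e^{- \frac{\sqrt{2} \left|{\omega}\right|}{2}} \sin{\left(\frac{\sqrt{2} \left|{\omega}\right|}{2} + \frac{\pi}{4} \right)}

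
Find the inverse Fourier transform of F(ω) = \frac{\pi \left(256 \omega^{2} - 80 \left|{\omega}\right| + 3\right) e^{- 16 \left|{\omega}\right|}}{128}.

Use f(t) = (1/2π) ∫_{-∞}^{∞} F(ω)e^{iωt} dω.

f(t) = \frac{t^{4}}{\left(t^{2} + 256\right)^{3}}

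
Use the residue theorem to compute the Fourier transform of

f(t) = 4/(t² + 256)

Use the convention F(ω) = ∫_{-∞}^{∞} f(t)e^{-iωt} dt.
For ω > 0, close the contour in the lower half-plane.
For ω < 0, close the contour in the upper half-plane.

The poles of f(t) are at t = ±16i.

Let g(z) = f(z)e^{-iωz}; for large |z| the factor e^{-iωz} decays in the lower half-plane when ω > 0 and in the upper half-plane when ω < 0.

Case ω > 0 (lower half-plane, clockwise contour ⇒ F(ω) = -2πi·ΣRes):
  Res_{z = - 16 i} g(z) = \frac{i e^{- 16 \omega}}{8}
  F(ω) = -2πi·ΣRes = \frac{\pi e^{- 16 \omega}}{4}

Case ω < 0 (upper half-plane, counterclockwise contour ⇒ F(ω) = +2πi·ΣRes):
  Res_{z = 16 i} g(z) = - \frac{i e^{16 \omega}}{8}
  F(ω) = 2πi·ΣRes = \frac{\pi e^{16 \omega}}{4}

Both cases combine into a single formula in |ω|:

F(ω) = \frac{\pi e^{- 16 \left|{\omega}\right|}}{4}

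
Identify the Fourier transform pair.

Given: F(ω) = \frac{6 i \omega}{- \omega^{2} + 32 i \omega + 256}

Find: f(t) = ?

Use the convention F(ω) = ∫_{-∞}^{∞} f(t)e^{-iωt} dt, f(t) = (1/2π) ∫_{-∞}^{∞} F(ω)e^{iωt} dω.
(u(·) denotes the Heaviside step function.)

f(t) = 6 \left(1 - 16 t\right) e^{- 16 t} u\left(t\right)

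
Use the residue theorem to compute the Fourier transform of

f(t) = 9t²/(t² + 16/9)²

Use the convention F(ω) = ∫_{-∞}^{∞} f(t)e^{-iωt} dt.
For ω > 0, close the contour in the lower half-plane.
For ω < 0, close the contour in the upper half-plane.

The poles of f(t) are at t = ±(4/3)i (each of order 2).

Let g(z) = f(z)e^{-iωz}; for large |z| the factor e^{-iωz} decays in the lower half-plane when ω > 0 and in the upper half-plane when ω < 0.

Case ω > 0 (lower half-plane, clockwise contour ⇒ F(ω) = -2πi·ΣRes):
  Res_{z = - \frac{4 i}{3}} g(z) = \frac{9 i \left(3 - 4 \omega\right) e^{- \frac{4 \omega}{3}}}{16} (pole of order 2)
  F(ω) = -2πi·ΣRes = \frac{9 \pi \left(3 - 4 \omega\right) e^{- \frac{4 \omega}{3}}}{8}

Case ω < 0 (upper half-plane, counterclockwise contour ⇒ F(ω) = +2πi·ΣRes):
  Res_{z = \frac{4 i}{3}} g(z) = \frac{9 i \left(- 4 \omega - 3\right) e^{\frac{4 \omega}{3}}}{16} (pole of order 2)
  F(ω) = 2πi·ΣRes = \frac{9 \pi \left(4 \omega + 3\right) e^{\frac{4 \omega}{3}}}{8}

Both cases combine into a single formula in |ω|:

F(ω) = \frac{9 \pi \left(3 - 4 \left|{\omega}\right|\right) e^{- \frac{4 \left|{\omega}\right|}{3}}}{8}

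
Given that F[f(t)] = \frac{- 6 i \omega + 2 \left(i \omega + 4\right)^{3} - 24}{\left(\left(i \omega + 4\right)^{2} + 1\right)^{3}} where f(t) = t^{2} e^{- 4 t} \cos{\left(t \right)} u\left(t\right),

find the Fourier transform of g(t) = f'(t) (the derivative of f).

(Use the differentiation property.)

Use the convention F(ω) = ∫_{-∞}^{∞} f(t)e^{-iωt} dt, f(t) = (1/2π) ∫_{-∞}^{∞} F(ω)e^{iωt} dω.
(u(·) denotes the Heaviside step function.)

F[g](ω) = - \frac{2 i \omega \left(3 i \omega - \left(i \omega + 4\right)^{3} + 12\right)}{\left(\left(i \omega + 4\right)^{2} + 1\right)^{3}}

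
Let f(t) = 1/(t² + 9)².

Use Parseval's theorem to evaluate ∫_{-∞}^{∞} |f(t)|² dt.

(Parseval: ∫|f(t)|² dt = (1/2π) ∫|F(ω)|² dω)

∫|f(t)|² dt = \frac{5 \pi}{34992}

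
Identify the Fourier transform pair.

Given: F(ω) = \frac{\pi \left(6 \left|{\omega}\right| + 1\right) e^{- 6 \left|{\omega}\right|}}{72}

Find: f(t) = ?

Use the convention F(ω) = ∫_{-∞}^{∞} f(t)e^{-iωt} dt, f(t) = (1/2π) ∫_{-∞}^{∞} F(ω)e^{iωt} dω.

f(t) = \frac{6}{\left(t^{2} + 36\right)^{2}}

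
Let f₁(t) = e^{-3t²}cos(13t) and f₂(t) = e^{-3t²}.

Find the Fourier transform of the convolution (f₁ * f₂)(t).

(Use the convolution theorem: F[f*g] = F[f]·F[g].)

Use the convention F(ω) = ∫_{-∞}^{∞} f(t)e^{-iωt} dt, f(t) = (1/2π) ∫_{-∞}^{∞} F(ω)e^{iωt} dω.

F[f₁*f₂](ω) = \frac{\pi \left(e^{\frac{13 \omega}{3}} + 1\right) e^{- \frac{\omega^{2}}{6} - \frac{13 \omega}{6} - \frac{169}{12}}}{6}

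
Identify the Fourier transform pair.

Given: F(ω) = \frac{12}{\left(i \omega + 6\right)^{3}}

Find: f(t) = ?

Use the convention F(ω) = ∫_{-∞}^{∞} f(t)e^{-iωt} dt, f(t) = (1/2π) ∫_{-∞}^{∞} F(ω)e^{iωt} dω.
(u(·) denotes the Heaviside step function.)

f(t) = 6 t^{2} e^{- 6 t} u\left(t\right)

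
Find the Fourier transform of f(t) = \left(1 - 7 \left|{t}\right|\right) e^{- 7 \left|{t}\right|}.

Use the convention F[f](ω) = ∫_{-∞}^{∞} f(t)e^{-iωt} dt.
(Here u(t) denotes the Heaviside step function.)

F(ω) = \frac{28 \omega^{2}}{\left(\omega^{2} + 49\right)^{2}}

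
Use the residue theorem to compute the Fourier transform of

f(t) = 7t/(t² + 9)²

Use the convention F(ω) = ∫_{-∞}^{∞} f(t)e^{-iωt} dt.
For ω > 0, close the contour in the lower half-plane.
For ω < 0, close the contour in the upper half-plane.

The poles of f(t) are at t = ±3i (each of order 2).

Let g(z) = f(z)e^{-iωz}; for large |z| the factor e^{-iωz} decays in the lower half-plane when ω > 0 and in the upper half-plane when ω < 0.

Case ω > 0 (lower half-plane, clockwise contour ⇒ F(ω) = -2πi·ΣRes):
  Res_{z = - 3 i} g(z) = \frac{7 \omega e^{- 3 \omega}}{12} (pole of order 2)
  F(ω) = -2πi·ΣRes = - \frac{7 i \pi \omega e^{- 3 \omega}}{6}

Case ω < 0 (upper half-plane, counterclockwise contour ⇒ F(ω) = +2πi·ΣRes):
  Res_{z = 3 i} g(z) = - \frac{7 \omega e^{3 \omega}}{12} (pole of order 2)
  F(ω) = 2πi·ΣRes = - \frac{7 i \pi \omega e^{3 \omega}}{6}

Both cases combine into a single formula in |ω|:

F(ω) = - \frac{7 i \pi \omega e^{- 3 \left|{\omega}\right|}}{6}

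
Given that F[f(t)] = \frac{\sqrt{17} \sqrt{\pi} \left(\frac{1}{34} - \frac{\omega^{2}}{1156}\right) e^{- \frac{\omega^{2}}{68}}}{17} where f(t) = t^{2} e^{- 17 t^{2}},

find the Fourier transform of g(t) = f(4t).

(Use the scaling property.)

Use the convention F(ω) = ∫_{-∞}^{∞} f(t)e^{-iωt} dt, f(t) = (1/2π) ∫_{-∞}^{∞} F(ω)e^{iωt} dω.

F[g](ω) = \frac{\sqrt{17} \sqrt{\pi} \left(544 - \omega^{2}\right) e^{- \frac{\omega^{2}}{1088}}}{1257728}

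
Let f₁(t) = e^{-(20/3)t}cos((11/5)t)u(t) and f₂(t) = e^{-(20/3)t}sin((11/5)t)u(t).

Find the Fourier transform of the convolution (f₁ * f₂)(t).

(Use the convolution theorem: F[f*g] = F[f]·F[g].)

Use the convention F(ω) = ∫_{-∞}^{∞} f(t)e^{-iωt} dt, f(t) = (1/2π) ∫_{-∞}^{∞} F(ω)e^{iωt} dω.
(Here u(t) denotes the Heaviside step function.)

F[f₁*f₂](ω) = \frac{37125 \left(3 i \omega + 20\right)}{\left(25 \left(3 i \omega + 20\right)^{2} + 1089\right)^{2}}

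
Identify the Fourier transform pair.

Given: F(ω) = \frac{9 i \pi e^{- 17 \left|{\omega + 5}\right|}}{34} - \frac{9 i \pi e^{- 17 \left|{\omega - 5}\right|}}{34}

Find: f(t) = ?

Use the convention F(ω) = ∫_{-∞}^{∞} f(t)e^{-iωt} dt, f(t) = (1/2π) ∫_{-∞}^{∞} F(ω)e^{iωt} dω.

f(t) = \frac{9 \sin{\left(5 t \right)}}{t^{2} + 289}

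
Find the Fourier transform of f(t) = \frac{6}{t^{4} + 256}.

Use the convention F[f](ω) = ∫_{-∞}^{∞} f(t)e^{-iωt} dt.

F(ω) = \frac{3 \pi e^{- 2 \sqrt{2} \left|{\omega}\right|} \sin{\left(2 \sqrt{2} \left|{\omega}\right| + \frac{\pi}{4} \right)}}{32}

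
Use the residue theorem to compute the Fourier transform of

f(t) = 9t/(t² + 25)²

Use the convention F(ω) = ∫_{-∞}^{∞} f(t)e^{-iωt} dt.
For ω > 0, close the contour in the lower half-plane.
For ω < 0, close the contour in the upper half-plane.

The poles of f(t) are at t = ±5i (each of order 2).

Let g(z) = f(z)e^{-iωz}; for large |z| the factor e^{-iωz} decays in the lower half-plane when ω > 0 and in the upper half-plane when ω < 0.

Case ω > 0 (lower half-plane, clockwise contour ⇒ F(ω) = -2πi·ΣRes):
  Res_{z = - 5 i} g(z) = \frac{9 \omega e^{- 5 \omega}}{20} (pole of order 2)
  F(ω) = -2πi·ΣRes = - \frac{9 i \pi \omega e^{- 5 \omega}}{10}

Case ω < 0 (upper half-plane, counterclockwise contour ⇒ F(ω) = +2πi·ΣRes):
  Res_{z = 5 i} g(z) = - \frac{9 \omega e^{5 \omega}}{20} (pole of order 2)
  F(ω) = 2πi·ΣRes = - \frac{9 i \pi \omega e^{5 \omega}}{10}

Both cases combine into a single formula in |ω|:

F(ω) = - \frac{9 i \pi \omega e^{- 5 \left|{\omega}\right|}}{10}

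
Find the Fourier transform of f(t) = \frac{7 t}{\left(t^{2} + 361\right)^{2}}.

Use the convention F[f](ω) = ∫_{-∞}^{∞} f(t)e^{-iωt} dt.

F(ω) = - \frac{7 i \pi \omega e^{- 19 \left|{\omega}\right|}}{38}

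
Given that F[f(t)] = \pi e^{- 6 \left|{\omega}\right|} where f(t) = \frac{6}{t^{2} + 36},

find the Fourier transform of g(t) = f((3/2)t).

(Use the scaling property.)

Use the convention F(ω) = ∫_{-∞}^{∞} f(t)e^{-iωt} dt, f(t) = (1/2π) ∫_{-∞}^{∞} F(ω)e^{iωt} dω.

F[g](ω) = \frac{2 \pi e^{- 4 \left|{\omega}\right|}}{3}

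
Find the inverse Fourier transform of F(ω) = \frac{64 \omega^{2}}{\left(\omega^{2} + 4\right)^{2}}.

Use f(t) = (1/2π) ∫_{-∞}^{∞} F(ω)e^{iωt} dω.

f(t) = 8 \left(1 - 2 \left|{t}\right|\right) e^{- 2 \left|{t}\right|}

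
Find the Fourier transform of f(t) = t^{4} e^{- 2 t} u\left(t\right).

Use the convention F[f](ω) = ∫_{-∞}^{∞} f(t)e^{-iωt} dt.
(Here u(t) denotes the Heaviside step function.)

F(ω) = \frac{24}{\left(i \omega + 2\right)^{5}}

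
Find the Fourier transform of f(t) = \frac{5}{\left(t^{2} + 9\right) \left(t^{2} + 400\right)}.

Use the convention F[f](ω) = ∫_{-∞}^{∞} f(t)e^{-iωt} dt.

F(ω) = \frac{\pi \left(20 e^{17 \left|{\omega}\right|} - 3\right) e^{- 20 \left|{\omega}\right|}}{4692}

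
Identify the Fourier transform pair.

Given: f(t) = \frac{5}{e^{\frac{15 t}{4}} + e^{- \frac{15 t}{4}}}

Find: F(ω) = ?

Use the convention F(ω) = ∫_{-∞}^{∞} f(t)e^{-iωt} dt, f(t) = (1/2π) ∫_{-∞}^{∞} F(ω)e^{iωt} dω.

F(ω) = \frac{2 \pi}{3 \cosh{\left(\frac{2 \pi \omega}{15} \right)}}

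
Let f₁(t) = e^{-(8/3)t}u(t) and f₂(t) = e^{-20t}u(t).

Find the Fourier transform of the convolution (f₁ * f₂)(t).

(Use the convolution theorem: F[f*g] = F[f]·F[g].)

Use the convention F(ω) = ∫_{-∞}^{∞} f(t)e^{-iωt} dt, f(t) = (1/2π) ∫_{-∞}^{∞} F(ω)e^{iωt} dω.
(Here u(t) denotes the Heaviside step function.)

F[f₁*f₂](ω) = \frac{3}{\left(i \omega + 20\right) \left(3 i \omega + 8\right)}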